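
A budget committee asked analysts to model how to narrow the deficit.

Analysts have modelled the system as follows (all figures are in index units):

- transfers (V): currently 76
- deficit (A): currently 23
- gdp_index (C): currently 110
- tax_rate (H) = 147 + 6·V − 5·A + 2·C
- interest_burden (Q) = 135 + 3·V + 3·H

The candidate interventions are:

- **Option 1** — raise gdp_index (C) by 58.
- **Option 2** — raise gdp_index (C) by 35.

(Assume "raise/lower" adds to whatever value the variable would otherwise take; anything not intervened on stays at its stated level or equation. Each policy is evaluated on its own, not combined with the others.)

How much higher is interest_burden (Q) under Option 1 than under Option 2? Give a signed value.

Option 1 (C + 58):
  V = 76
  A = 23
  C = 110 + 58 = 168
  H = 147 + 6·76 − 5·23 + 2·168 = 824
  Q = 135 + 3·76 + 3·824 = 2835
Option 2 (C + 35):
  V = 76
  A = 23
  C = 110 + 35 = 145
  H = 147 + 6·76 − 5·23 + 2·145 = 778
  Q = 135 + 3·76 + 3·778 = 2697
Q: 2835 − 2697 = 138

138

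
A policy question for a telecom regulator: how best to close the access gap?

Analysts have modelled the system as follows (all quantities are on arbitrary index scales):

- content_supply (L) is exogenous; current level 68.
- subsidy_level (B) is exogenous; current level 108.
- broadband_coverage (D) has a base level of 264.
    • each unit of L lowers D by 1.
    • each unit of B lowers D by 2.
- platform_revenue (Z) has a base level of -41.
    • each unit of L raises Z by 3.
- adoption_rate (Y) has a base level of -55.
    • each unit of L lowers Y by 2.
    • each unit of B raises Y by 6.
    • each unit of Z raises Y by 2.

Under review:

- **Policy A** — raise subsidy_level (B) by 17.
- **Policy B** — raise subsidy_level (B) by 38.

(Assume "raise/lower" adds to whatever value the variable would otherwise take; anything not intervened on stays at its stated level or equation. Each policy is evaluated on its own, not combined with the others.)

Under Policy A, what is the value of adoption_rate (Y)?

885

Policy A (B + 17):
  L = 68
  B = 108 + 17 = 125
  Z = -41 + 3·68 = 163
  Y = -55 − 2·68 + 6·125 + 2·163 = 885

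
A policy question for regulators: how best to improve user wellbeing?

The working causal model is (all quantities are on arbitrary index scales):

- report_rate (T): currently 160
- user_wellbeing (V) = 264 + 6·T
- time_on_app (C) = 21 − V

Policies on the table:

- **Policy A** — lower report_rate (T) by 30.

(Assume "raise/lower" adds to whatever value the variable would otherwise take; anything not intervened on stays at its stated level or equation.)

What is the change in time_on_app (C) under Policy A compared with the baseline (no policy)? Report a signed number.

Baseline:
  T = 160
  V = 264 + 6·160 = 1224
  C = 21 − 1224 = -1203
Policy A (T − 30):
  T = 160 − 30 = 130
  V = 264 + 6·130 = 1044
  C = 21 − 1044 = -1023
Change in C: -1023 − (-1203) = 180

180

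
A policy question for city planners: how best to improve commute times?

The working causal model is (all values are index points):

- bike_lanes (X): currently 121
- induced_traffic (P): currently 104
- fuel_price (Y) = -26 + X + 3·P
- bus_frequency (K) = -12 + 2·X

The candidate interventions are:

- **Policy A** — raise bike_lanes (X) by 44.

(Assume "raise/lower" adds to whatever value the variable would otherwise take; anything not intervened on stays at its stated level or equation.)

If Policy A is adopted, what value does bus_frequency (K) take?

318

Policy A (X + 44):
  X = 121 + 44 = 165
  K = -12 + 2·165 = 318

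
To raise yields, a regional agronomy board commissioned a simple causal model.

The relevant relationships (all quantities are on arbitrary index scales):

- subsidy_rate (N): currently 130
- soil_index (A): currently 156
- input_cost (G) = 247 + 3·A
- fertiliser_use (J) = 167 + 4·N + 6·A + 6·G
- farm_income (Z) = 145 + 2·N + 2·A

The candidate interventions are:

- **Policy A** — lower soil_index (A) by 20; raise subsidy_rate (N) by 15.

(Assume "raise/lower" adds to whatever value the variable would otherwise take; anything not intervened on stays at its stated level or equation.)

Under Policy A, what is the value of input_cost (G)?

655

Policy A (A − 20, N + 15):
  A = 156 − 20 = 136
  G = 247 + 3·136 = 655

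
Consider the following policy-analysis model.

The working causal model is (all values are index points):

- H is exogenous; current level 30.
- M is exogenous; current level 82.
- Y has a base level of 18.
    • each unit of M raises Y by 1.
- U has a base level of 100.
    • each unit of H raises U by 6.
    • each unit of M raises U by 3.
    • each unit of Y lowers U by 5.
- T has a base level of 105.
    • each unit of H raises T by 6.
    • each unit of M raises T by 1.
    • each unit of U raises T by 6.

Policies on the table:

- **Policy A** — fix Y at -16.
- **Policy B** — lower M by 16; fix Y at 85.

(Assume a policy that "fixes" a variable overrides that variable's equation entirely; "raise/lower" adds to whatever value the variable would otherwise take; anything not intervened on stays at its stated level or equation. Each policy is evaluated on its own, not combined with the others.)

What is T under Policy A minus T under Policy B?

Policy A (Y := -16):
  H = 30
  M = 82
  Y = -16
  U = 100 + 6·30 + 3·82 − 5·(-16) = 606
  T = 105 + 6·30 + 82 + 6·606 = 4003
Policy B (M − 16, Y := 85):
  H = 30
  M = 82 − 16 = 66
  Y = 85
  U = 100 + 6·30 + 3·66 − 5·85 = 53
  T = 105 + 6·30 + 66 + 6·53 = 669
T: 4003 − 669 = 3334

3334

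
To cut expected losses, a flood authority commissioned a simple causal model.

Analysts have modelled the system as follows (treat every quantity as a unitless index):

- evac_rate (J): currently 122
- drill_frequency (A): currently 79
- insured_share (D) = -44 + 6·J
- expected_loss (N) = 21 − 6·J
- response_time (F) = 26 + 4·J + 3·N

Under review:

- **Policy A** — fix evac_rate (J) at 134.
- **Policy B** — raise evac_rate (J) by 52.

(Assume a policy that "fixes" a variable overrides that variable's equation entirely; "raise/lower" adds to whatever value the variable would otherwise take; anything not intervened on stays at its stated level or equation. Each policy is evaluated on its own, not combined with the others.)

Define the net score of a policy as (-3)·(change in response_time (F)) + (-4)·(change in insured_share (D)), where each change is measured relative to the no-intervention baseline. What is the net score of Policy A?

216

Baseline:
  J = 122
  D = -44 + 6·122 = 688
  N = 21 − 6·122 = -711
  F = 26 + 4·122 + 3·(-711) = -1619
Policy A (J := 134):
  J = 134
  D = -44 + 6·134 = 760
  N = 21 − 6·134 = -783
  F = 26 + 4·134 + 3·(-783) = -1787
ΔF = -1787 − (-1619) = -168; ΔD = 760 − 688 = 72
Score = (-3)·(-168) + (-4)·72 = 216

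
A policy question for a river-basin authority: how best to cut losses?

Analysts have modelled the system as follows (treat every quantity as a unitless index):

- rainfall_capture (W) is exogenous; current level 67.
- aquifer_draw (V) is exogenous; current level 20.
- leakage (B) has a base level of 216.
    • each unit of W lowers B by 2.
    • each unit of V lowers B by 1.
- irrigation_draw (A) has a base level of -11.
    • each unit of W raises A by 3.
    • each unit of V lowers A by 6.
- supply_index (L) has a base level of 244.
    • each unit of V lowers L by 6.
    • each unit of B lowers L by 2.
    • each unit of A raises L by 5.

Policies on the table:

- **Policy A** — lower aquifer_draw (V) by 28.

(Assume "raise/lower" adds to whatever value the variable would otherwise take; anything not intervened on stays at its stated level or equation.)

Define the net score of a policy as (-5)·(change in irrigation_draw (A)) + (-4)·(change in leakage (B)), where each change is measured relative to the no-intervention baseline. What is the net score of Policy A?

Baseline:
  W = 67
  V = 20
  B = 216 − 2·67 − 20 = 62
  A = -11 + 3·67 − 6·20 = 70
Policy A (V − 28):
  W = 67
  V = 20 − 28 = -8
  B = 216 − 2·67 − (-8) = 90
  A = -11 + 3·67 − 6·(-8) = 238
ΔA = 238 − 70 = 168; ΔB = 90 − 62 = 28
Score = (-5)·168 + (-4)·28 = -952

-952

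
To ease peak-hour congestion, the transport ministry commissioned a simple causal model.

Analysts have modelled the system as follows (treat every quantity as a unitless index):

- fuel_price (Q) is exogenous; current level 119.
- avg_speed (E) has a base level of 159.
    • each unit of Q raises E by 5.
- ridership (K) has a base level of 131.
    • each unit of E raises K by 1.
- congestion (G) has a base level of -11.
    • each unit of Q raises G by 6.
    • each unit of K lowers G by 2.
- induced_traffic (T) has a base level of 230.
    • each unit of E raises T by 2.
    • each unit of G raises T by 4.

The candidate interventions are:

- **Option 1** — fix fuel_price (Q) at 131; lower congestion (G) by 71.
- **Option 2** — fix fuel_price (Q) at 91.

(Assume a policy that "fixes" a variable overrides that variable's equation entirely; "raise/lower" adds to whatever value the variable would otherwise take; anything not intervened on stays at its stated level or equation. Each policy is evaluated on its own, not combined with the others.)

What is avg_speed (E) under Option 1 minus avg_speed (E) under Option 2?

200

Option 1 (Q := 131, G − 71):
  Q = 131
  E = 159 + 5·131 = 814
Option 2 (Q := 91):
  Q = 91
  E = 159 + 5·91 = 614
E: 814 − 614 = 200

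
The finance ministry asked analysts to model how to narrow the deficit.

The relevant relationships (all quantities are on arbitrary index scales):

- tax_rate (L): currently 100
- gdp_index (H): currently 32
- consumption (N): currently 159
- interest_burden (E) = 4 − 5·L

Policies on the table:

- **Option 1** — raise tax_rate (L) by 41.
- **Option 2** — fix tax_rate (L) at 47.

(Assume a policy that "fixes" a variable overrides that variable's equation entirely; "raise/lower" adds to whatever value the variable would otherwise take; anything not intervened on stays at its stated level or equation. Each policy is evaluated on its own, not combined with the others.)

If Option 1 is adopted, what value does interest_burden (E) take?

Option 1 (L + 41):
  L = 100 + 41 = 141
  E = 4 − 5·141 = -701

-701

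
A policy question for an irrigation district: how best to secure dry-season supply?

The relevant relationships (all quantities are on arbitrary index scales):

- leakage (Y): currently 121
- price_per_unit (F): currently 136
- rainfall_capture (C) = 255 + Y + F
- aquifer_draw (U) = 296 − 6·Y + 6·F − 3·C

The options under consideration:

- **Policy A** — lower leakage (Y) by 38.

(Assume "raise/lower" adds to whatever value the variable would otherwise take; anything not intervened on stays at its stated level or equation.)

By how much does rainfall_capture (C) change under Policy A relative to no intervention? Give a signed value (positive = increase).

Baseline:
  Y = 121
  F = 136
  C = 255 + 121 + 136 = 512
Policy A (Y − 38):
  Y = 121 − 38 = 83
  F = 136
  C = 255 + 83 + 136 = 474
Change in C: 474 − 512 = -38

-38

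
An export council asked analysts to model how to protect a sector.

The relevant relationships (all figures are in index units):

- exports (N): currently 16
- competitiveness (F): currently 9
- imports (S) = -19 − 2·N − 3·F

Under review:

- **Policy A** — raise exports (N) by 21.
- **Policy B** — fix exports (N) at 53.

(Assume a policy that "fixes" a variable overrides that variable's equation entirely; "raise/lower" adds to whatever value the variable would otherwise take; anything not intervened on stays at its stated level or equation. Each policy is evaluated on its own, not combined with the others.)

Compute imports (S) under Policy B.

-152

Policy B (N := 53):
  N = 53
  F = 9
  S = -19 − 2·53 − 3·9 = -152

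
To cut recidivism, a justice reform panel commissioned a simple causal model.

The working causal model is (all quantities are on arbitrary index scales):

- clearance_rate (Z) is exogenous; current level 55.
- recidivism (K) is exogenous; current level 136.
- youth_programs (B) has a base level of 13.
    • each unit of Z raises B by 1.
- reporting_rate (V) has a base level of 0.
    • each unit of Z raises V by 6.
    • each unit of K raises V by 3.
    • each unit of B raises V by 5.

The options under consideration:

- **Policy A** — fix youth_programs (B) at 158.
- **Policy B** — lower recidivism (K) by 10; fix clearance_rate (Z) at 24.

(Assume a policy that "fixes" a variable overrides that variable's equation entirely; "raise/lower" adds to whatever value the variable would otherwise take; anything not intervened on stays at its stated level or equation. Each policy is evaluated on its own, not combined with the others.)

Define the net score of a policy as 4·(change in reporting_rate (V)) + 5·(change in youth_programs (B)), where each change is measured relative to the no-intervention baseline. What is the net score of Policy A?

Baseline:
  Z = 55
  K = 136
  B = 13 + 55 = 68
  V = 0 + 6·55 + 3·136 + 5·68 = 1078
Policy A (B := 158):
  Z = 55
  K = 136
  B = 158
  V = 0 + 6·55 + 3·136 + 5·158 = 1528
ΔV = 1528 − 1078 = 450; ΔB = 158 − 68 = 90
Score = 4·450 + 5·90 = 2250

2250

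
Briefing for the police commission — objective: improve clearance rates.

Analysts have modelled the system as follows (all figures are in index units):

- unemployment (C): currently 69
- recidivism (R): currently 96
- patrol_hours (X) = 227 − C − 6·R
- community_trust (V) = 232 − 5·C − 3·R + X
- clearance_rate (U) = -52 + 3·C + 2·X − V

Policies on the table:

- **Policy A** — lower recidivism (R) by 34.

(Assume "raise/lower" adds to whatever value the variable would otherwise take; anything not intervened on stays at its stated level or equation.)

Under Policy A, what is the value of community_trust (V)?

Policy A (R − 34):
  C = 69
  R = 96 − 34 = 62
  X = 227 − 69 − 6·62 = -214
  V = 232 − 5·69 − 3·62 + (-214) = -513

-513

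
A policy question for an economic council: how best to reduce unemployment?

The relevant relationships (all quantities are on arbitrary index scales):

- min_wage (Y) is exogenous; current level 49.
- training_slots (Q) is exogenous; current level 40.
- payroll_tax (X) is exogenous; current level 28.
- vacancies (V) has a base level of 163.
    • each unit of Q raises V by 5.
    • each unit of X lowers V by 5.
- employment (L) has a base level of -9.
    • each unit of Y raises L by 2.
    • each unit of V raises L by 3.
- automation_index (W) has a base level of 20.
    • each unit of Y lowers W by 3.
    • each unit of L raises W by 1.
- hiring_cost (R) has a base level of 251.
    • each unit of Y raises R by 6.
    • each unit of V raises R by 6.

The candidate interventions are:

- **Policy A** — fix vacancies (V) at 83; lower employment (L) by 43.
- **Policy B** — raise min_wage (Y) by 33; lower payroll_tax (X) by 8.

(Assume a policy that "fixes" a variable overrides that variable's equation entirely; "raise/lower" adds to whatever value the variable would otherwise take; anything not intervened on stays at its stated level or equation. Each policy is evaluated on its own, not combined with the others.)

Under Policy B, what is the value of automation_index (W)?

Policy B (Y + 33, X − 8):
  Y = 49 + 33 = 82
  Q = 40
  X = 28 − 8 = 20
  V = 163 + 5·40 − 5·20 = 263
  L = -9 + 2·82 + 3·263 = 944
  W = 20 − 3·82 + 944 = 718

718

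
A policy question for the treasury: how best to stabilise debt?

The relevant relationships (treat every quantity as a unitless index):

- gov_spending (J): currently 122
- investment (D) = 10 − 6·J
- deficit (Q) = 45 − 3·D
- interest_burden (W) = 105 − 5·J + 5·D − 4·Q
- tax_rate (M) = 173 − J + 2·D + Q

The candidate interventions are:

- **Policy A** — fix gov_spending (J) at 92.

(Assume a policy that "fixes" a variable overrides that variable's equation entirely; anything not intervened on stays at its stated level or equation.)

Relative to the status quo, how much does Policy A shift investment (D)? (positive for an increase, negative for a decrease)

180

Baseline:
  J = 122
  D = 10 − 6·122 = -722
Policy A (J := 92):
  J = 92
  D = 10 − 6·92 = -542
Change in D: -542 − (-722) = 180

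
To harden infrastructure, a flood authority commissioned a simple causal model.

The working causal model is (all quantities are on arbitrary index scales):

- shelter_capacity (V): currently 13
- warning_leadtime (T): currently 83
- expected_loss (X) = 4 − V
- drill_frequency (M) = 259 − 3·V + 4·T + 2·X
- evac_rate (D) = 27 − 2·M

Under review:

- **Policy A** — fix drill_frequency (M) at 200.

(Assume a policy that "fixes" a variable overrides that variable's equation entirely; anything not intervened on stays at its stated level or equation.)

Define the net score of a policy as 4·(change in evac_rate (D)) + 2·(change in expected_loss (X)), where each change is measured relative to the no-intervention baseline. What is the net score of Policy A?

Baseline:
  V = 13
  T = 83
  X = 4 − 13 = -9
  M = 259 − 3·13 + 4·83 + 2·(-9) = 534
  D = 27 − 2·534 = -1041
Policy A (M := 200):
  V = 13
  T = 83
  X = 4 − 13 = -9
  M = 200
  D = 27 − 2·200 = -373
ΔD = -373 − (-1041) = 668; ΔX = -9 − (-9) = 0
Score = 4·668 + 2·0 = 2672

2672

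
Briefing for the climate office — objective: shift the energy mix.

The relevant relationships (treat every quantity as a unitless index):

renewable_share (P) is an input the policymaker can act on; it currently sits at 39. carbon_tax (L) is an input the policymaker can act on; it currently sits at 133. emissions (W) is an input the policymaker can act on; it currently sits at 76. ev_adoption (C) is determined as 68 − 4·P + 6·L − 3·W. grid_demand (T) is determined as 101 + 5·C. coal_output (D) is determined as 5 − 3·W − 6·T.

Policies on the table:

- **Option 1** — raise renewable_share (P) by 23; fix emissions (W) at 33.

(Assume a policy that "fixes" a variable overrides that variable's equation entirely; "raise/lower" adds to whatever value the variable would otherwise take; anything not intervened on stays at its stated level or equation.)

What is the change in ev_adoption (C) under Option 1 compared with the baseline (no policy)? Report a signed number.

Baseline:
  P = 39
  L = 133
  W = 76
  C = 68 − 4·39 + 6·133 − 3·76 = 482
Option 1 (P + 23, W := 33):
  P = 39 + 23 = 62
  L = 133
  W = 33
  C = 68 − 4·62 + 6·133 − 3·33 = 519
Change in C: 519 − 482 = 37

37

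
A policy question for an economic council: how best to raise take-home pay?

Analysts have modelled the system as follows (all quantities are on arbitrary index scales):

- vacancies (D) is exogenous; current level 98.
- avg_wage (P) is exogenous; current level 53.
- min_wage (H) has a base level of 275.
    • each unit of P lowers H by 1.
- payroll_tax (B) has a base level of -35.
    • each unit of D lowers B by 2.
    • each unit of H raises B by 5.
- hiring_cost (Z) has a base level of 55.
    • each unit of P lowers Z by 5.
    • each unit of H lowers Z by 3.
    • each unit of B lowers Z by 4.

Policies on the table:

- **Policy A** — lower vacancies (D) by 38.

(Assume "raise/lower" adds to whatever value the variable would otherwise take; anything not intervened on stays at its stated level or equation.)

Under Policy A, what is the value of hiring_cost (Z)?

-4696

Policy A (D − 38):
  D = 98 − 38 = 60
  P = 53
  H = 275 − 53 = 222
  B = -35 − 2·60 + 5·222 = 955
  Z = 55 − 5·53 − 3·222 − 4·955 = -4696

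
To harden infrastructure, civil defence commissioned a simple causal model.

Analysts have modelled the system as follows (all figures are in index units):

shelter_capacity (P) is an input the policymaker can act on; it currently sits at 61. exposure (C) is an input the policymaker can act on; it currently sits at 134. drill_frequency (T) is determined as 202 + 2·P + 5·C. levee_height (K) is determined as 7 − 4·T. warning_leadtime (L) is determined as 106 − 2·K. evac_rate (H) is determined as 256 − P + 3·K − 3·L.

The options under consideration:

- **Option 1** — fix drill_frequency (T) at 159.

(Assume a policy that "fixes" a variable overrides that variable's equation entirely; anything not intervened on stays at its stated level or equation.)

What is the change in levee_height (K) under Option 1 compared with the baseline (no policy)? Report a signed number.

Baseline:
  P = 61
  C = 134
  T = 202 + 2·61 + 5·134 = 994
  K = 7 − 4·994 = -3969
Option 1 (T := 159):
  P = 61
  C = 134
  T = 159
  K = 7 − 4·159 = -629
Change in K: -629 − (-3969) = 3340

3340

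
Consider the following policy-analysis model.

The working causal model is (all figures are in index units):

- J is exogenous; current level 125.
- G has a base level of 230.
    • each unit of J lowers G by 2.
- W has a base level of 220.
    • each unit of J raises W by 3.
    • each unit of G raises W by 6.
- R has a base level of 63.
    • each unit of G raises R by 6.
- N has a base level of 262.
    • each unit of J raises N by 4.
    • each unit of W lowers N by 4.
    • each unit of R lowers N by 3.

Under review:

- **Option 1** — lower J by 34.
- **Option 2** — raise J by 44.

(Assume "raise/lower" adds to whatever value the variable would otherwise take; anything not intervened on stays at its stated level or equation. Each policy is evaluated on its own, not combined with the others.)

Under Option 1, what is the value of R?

Option 1 (J − 34):
  J = 125 − 34 = 91
  G = 230 − 2·91 = 48
  R = 63 + 6·48 = 351

351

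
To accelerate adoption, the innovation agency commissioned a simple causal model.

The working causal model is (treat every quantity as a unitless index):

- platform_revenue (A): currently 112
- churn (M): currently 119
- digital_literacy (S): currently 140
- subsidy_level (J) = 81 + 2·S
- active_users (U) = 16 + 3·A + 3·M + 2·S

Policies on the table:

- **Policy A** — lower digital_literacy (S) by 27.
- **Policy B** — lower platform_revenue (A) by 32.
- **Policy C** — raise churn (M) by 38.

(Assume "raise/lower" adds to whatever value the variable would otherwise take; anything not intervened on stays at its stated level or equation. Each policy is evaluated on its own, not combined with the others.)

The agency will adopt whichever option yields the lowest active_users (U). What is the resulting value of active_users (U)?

Policy A (S − 27):
  A = 112
  M = 119
  S = 140 − 27 = 113
  U = 16 + 3·112 + 3·119 + 2·113 = 935
Policy B (A − 32):
  A = 112 − 32 = 80
  M = 119
  S = 140
  U = 16 + 3·80 + 3·119 + 2·140 = 893
Policy C (M + 38):
  A = 112
  M = 119 + 38 = 157
  S = 140
  U = 16 + 3·112 + 3·157 + 2·140 = 1103
Comparing — Policy A: U=935, Policy B: U=893, Policy C: U=1103. Lowest is 893 (Policy B).

893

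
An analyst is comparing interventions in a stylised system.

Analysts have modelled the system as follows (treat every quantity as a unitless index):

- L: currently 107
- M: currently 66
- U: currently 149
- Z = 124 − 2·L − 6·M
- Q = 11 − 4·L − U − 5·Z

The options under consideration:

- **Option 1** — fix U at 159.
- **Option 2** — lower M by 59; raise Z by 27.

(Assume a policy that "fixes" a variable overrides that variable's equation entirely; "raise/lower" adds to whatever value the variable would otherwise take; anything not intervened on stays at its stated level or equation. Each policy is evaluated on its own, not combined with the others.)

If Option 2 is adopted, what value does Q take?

-41

Option 2 (M − 59, Z + 27):
  L = 107
  M = 66 − 59 = 7
  U = 149
  Z = 124 − 2·107 − 6·7 (+27 from intervention) = -105
  Q = 11 − 4·107 − 149 − 5·(-105) = -41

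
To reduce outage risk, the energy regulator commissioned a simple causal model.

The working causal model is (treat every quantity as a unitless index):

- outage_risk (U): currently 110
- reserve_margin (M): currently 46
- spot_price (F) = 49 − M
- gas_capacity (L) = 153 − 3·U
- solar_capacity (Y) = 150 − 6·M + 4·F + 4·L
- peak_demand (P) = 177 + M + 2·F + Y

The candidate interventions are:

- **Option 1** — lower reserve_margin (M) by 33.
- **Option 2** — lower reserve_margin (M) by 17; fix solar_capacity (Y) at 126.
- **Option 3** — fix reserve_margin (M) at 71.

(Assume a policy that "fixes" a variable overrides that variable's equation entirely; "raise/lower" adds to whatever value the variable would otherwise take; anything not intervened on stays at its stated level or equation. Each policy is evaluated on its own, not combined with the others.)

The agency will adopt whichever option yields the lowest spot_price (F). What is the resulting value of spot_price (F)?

-22

Option 1 (M − 33):
  M = 46 − 33 = 13
  F = 49 − 13 = 36
Option 2 (M − 17, Y := 126):
  M = 46 − 17 = 29
  F = 49 − 29 = 20
Option 3 (M := 71):
  M = 71
  F = 49 − 71 = -22
Comparing — Option 1: F=36, Option 2: F=20, Option 3: F=-22. Lowest is -22 (Option 3).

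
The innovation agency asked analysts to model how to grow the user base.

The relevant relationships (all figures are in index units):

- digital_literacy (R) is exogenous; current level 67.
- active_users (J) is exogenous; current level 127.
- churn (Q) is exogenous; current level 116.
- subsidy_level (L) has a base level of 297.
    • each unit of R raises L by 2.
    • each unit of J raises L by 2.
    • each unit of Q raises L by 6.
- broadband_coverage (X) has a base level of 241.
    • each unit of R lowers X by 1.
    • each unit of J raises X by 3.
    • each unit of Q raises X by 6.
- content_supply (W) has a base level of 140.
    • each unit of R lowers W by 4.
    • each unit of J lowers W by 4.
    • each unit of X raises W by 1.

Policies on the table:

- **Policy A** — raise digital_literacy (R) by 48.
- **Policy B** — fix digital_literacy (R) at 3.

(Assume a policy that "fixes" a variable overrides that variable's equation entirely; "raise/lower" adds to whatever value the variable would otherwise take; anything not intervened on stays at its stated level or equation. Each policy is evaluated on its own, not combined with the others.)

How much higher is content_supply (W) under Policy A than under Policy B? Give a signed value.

-560

Policy A (R + 48):
  R = 67 + 48 = 115
  J = 127
  Q = 116
  X = 241 − 115 + 3·127 + 6·116 = 1203
  W = 140 − 4·115 − 4·127 + 1203 = 375
Policy B (R := 3):
  R = 3
  J = 127
  Q = 116
  X = 241 − 3 + 3·127 + 6·116 = 1315
  W = 140 − 4·3 − 4·127 + 1315 = 935
W: 375 − 935 = -560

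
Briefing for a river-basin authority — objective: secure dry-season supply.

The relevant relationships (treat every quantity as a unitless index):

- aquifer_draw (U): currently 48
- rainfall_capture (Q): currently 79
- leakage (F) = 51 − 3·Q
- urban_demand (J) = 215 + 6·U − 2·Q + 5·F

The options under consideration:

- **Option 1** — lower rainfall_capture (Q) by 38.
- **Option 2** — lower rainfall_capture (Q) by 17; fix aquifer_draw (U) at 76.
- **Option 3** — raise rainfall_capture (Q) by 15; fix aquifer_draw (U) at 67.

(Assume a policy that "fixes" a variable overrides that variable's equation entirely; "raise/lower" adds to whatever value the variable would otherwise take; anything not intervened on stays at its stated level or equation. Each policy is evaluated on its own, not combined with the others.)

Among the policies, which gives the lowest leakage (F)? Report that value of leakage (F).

Option 1 (Q − 38):
  Q = 79 − 38 = 41
  F = 51 − 3·41 = -72
Option 2 (Q − 17, U := 76):
  Q = 79 − 17 = 62
  F = 51 − 3·62 = -135
Option 3 (Q + 15, U := 67):
  Q = 79 + 15 = 94
  F = 51 − 3·94 = -231
Comparing — Option 1: F=-72, Option 2: F=-135, Option 3: F=-231. Lowest is -231 (Option 3).

-231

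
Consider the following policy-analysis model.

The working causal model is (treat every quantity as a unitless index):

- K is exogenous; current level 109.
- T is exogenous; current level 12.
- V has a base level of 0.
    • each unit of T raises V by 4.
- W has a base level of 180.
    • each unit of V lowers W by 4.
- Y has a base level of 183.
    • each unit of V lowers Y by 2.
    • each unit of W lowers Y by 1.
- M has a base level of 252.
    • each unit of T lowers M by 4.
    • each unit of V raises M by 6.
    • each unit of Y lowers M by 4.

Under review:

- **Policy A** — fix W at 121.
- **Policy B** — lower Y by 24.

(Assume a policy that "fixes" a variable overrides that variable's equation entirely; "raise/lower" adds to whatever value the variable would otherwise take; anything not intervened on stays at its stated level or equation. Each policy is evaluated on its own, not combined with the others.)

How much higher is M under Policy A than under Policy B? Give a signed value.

436

Policy A (W := 121):
  T = 12
  V = 0 + 4·12 = 48
  W = 121
  Y = 183 − 2·48 − 121 = -34
  M = 252 − 4·12 + 6·48 − 4·(-34) = 628
Policy B (Y − 24):
  T = 12
  V = 0 + 4·12 = 48
  W = 180 − 4·48 = -12
  Y = 183 − 2·48 − (-12) (−24 from intervention) = 75
  M = 252 − 4·12 + 6·48 − 4·75 = 192
M: 628 − 192 = 436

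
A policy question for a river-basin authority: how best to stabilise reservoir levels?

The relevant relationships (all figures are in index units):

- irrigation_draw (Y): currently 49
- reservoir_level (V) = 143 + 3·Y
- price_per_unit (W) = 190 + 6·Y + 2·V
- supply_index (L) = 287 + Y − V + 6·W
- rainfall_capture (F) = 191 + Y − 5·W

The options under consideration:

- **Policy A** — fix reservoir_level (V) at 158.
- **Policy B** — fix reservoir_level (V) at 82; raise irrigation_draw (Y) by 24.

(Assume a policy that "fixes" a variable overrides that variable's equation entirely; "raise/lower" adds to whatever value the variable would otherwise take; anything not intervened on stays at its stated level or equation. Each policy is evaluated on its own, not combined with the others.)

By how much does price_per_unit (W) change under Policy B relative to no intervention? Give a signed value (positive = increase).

-272

Baseline:
  Y = 49
  V = 143 + 3·49 = 290
  W = 190 + 6·49 + 2·290 = 1064
Policy B (V := 82, Y + 24):
  Y = 49 + 24 = 73
  V = 82
  W = 190 + 6·73 + 2·82 = 792
Change in W: 792 − 1064 = -272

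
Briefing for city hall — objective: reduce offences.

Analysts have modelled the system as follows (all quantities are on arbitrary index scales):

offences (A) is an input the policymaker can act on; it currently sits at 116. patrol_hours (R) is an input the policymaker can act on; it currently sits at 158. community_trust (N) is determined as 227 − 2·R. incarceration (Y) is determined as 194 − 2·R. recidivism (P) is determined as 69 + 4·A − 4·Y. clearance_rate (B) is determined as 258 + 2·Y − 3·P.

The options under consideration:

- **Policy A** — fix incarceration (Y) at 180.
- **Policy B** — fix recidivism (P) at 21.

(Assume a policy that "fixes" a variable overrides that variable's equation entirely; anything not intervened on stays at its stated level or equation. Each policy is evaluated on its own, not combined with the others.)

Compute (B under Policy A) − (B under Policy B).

1228

Policy A (Y := 180):
  A = 116
  R = 158
  Y = 180
  P = 69 + 4·116 − 4·180 = -187
  B = 258 + 2·180 − 3·(-187) = 1179
Policy B (P := 21):
  A = 116
  R = 158
  Y = 194 − 2·158 = -122
  P = 21
  B = 258 + 2·(-122) − 3·21 = -49
B: 1179 − (-49) = 1228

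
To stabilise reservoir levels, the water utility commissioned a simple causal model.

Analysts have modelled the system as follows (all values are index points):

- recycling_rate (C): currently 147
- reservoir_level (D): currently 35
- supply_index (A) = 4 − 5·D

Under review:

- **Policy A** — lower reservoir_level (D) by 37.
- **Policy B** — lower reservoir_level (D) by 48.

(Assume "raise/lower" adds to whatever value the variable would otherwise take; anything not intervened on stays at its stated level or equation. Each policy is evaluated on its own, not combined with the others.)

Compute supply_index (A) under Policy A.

14

Policy A (D − 37):
  D = 35 − 37 = -2
  A = 4 − 5·(-2) = 14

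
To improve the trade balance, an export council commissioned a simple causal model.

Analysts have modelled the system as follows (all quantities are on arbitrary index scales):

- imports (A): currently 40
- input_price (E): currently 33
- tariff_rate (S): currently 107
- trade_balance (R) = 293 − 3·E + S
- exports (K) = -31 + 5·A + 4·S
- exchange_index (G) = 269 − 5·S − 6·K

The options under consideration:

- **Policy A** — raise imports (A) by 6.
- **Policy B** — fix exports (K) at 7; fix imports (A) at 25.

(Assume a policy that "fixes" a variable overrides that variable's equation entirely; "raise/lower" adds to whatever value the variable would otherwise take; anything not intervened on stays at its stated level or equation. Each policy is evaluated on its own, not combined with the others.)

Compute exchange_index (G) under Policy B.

-308

Policy B (K := 7, A := 25):
  A = 25
  S = 107
  K = 7
  G = 269 − 5·107 − 6·7 = -308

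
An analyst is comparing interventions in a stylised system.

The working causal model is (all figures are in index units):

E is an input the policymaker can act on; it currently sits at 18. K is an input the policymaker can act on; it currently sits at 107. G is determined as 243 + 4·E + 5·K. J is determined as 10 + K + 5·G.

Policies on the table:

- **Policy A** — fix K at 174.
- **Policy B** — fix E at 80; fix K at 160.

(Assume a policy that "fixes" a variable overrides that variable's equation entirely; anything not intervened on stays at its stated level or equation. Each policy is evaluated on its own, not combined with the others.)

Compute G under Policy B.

1363

Policy B (E := 80, K := 160):
  E = 80
  K = 160
  G = 243 + 4·80 + 5·160 = 1363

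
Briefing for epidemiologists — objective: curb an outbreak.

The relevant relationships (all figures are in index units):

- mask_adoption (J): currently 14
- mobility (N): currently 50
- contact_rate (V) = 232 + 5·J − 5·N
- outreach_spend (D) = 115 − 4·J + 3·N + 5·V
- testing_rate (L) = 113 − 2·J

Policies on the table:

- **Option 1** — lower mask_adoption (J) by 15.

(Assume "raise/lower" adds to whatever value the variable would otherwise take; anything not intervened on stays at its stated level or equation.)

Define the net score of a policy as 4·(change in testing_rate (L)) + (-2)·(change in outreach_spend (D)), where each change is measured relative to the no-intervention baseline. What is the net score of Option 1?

Baseline:
  J = 14
  N = 50
  V = 232 + 5·14 − 5·50 = 52
  D = 115 − 4·14 + 3·50 + 5·52 = 469
  L = 113 − 2·14 = 85
Option 1 (J − 15):
  J = 14 − 15 = -1
  N = 50
  V = 232 + 5·(-1) − 5·50 = -23
  D = 115 − 4·(-1) + 3·50 + 5·(-23) = 154
  L = 113 − 2·(-1) = 115
ΔL = 115 − 85 = 30; ΔD = 154 − 469 = -315
Score = 4·30 + (-2)·(-315) = 750

750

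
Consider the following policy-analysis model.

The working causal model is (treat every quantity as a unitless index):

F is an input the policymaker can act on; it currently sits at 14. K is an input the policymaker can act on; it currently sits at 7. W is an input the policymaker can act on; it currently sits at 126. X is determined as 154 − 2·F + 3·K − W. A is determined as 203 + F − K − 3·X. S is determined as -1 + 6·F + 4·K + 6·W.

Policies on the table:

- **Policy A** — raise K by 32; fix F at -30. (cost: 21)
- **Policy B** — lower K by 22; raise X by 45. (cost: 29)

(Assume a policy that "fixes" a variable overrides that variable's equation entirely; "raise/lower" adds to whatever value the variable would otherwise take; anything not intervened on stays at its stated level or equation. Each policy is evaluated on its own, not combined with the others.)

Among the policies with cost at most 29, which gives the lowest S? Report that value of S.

731

Policy A (K + 32, F := -30):
  F = -30
  K = 7 + 32 = 39
  W = 126
  S = -1 + 6·(-30) + 4·39 + 6·126 = 731
Policy B (K − 22, X + 45):
  F = 14
  K = 7 − 22 = -15
  W = 126
  S = -1 + 6·14 + 4·(-15) + 6·126 = 779
Comparing — Policy A: S=731, Policy B: S=779. Lowest is 731 (Policy A).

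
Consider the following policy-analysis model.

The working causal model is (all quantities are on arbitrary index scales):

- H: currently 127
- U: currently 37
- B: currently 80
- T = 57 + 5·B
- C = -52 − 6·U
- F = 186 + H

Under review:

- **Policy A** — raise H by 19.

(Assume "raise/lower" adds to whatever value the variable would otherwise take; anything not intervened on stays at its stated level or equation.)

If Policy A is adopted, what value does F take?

Policy A (H + 19):
  H = 127 + 19 = 146
  F = 186 + 146 = 332

332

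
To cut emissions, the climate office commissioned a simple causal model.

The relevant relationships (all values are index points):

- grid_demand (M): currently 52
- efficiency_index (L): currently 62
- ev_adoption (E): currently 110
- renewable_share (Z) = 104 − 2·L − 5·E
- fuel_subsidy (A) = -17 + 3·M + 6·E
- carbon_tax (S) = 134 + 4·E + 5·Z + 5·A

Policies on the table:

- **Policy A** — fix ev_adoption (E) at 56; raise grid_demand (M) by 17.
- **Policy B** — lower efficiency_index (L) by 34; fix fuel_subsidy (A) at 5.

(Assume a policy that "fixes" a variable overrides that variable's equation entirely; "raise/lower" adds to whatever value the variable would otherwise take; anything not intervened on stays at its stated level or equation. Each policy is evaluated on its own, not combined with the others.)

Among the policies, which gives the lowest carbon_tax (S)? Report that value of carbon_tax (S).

Policy A (E := 56, M + 17):
  M = 52 + 17 = 69
  L = 62
  E = 56
  Z = 104 − 2·62 − 5·56 = -300
  A = -17 + 3·69 + 6·56 = 526
  S = 134 + 4·56 + 5·(-300) + 5·526 = 1488
Policy B (L − 34, A := 5):
  M = 52
  L = 62 − 34 = 28
  E = 110
  Z = 104 − 2·28 − 5·110 = -502
  A = 5
  S = 134 + 4·110 + 5·(-502) + 5·5 = -1911
Comparing — Policy A: S=1488, Policy B: S=-1911. Lowest is -1911 (Policy B).

-1911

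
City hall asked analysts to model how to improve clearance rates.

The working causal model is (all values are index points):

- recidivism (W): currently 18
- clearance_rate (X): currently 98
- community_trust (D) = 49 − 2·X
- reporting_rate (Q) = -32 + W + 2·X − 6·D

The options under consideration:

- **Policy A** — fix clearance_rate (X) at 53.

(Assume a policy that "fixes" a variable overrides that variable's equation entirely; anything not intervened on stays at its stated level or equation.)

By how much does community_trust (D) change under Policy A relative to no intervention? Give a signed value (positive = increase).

Baseline:
  X = 98
  D = 49 − 2·98 = -147
Policy A (X := 53):
  X = 53
  D = 49 − 2·53 = -57
Change in D: -57 − (-147) = 90

90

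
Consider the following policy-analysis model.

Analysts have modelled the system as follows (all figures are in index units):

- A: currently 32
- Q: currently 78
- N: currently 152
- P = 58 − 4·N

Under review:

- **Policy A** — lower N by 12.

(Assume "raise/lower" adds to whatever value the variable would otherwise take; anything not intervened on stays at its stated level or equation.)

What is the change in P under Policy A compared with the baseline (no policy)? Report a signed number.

48

Baseline:
  N = 152
  P = 58 − 4·152 = -550
Policy A (N − 12):
  N = 152 − 12 = 140
  P = 58 − 4·140 = -502
Change in P: -502 − (-550) = 48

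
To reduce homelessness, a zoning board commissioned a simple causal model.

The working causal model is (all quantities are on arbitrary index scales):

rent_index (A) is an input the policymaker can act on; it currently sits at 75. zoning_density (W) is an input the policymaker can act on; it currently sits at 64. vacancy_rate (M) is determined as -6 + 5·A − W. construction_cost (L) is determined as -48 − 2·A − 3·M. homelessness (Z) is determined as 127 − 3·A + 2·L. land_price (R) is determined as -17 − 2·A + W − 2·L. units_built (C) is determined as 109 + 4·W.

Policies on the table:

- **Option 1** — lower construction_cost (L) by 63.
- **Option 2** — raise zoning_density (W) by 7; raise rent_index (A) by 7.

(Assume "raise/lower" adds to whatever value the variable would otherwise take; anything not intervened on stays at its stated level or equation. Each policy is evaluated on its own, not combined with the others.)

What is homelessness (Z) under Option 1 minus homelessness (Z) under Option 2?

Option 1 (L − 63):
  A = 75
  W = 64
  M = -6 + 5·75 − 64 = 305
  L = -48 − 2·75 − 3·305 (−63 from intervention) = -1176
  Z = 127 − 3·75 + 2·(-1176) = -2450
Option 2 (W + 7, A + 7):
  A = 75 + 7 = 82
  W = 64 + 7 = 71
  M = -6 + 5·82 − 71 = 333
  L = -48 − 2·82 − 3·333 = -1211
  Z = 127 − 3·82 + 2·(-1211) = -2541
Z: -2450 − (-2541) = 91

91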